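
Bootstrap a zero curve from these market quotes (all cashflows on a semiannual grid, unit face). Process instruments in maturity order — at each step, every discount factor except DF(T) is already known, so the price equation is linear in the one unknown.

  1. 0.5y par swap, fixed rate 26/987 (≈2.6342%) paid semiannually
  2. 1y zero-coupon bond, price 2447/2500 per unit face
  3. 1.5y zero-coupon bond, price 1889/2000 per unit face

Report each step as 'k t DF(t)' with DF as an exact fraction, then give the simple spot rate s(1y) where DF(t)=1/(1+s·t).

1 1/2 987/1000
2 1 2447/2500
3 3/2 1889/2000
s(1y) = (1/(2447/2500) − 1)/(1) = 53/2447 ≈ 2.1659%

step 1 [0.5y] swap r/2=13/987: DF=(1 − 13/987·(0))/(1+13/987) = 987/1000 ≈ 0.987000
step 2 [1y] zero: DF = P = 2447/2500 ≈ 0.978800
step 3 [1.5y] zero: DF = P = 1889/2000 ≈ 0.944500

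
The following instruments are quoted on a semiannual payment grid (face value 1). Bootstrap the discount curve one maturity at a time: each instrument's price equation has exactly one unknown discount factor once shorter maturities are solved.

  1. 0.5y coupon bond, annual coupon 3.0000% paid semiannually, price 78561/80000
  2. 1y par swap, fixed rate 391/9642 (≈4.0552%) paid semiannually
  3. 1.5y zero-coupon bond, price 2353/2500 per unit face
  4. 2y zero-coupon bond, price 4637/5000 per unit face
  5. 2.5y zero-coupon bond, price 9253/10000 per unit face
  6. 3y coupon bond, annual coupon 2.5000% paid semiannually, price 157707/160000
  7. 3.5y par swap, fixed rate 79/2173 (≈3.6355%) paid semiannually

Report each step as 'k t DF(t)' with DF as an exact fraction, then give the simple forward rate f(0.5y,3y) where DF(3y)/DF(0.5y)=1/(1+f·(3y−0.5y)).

1 1/2 387/400
2 1 9609/10000
3 3/2 2353/2500
4 2 4637/5000
5 5/2 9253/10000
6 3 572/625
7 7/2 1763/2000
f(0.5y,3y) = ((387/400)/(572/625) − 1)/(5/2) = 523/22880 ≈ 2.2858%

step 1 [0.5y] bond c/2=3/200: DF=(78561/80000 − 3/200·(0))/(1+3/200) = 387/400 ≈ 0.967500
step 2 [1y] swap r/2=391/19284: DF=(1 − 391/19284·(0.967500))/(1+391/19284) = 9609/10000 ≈ 0.960900
step 3 [1.5y] zero: DF = P = 2353/2500 ≈ 0.941200
step 4 [2y] zero: DF = P = 4637/5000 ≈ 0.927400
step 5 [2.5y] zero: DF = P = 9253/10000 ≈ 0.925300
step 6 [3y] bond c/2=1/80: DF=(157707/160000 − 1/80·(0.967500+0.960900+0.941200+0.927400+0.925300))/(1+1/80) = 572/625 ≈ 0.915200
step 7 [3.5y] swap r/2=79/4346: DF=(1 − 79/4346·(0.967500+0.960900+0.941200+0.927400+0.925300+0.915200))/(1+79/4346) = 1763/2000 ≈ 0.881500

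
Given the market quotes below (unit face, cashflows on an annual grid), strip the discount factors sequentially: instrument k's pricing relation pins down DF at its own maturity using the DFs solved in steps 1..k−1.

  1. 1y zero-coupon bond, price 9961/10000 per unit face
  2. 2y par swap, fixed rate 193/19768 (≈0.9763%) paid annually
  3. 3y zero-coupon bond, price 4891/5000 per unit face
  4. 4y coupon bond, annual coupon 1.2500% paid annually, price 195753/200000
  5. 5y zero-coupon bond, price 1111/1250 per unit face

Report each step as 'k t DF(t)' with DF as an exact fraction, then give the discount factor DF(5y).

1 1 9961/10000
2 2 9807/10000
3 3 4891/5000
4 4 4651/5000
5 5 1111/1250
DF(5y) = 1111/1250 ≈ 0.888800

step 1 [1y] zero: DF = P = 9961/10000 ≈ 0.996100
step 2 [2y] swap r/1=193/19768: DF=(1 − 193/19768·(0.996100))/(1+193/19768) = 9807/10000 ≈ 0.980700
step 3 [3y] zero: DF = P = 4891/5000 ≈ 0.978200
step 4 [4y] bond c/1=1/80: DF=(195753/200000 − 1/80·(0.996100+0.980700+0.978200))/(1+1/80) = 4651/5000 ≈ 0.930200
step 5 [5y] zero: DF = P = 1111/1250 ≈ 0.888800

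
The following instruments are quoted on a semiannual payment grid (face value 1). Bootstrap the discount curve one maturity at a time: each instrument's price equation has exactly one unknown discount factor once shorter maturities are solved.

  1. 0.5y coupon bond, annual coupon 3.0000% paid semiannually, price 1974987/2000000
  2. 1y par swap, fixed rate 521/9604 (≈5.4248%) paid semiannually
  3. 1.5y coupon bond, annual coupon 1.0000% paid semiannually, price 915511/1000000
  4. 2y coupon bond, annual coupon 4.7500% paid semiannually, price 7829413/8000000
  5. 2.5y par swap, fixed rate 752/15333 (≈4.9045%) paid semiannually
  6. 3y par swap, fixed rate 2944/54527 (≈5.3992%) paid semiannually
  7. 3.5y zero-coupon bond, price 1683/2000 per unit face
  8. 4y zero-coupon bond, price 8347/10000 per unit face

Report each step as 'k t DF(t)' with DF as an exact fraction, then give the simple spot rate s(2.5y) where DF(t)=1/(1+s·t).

step 1 [0.5y] bond c/2=3/200: DF=(1974987/2000000 − 3/200·(0))/(1+3/200) = 9729/10000 ≈ 0.972900
step 2 [1y] swap r/2=521/19208: DF=(1 − 521/19208·(0.972900))/(1+521/19208) = 9479/10000 ≈ 0.947900
step 3 [1.5y] bond c/2=1/200: DF=(915511/1000000 − 1/200·(0.972900+0.947900))/(1+1/200) = 4507/5000 ≈ 0.901400
step 4 [2y] bond c/2=19/800: DF=(7829413/8000000 − 19/800·(0.972900+0.947900+0.901400))/(1+19/800) = 1781/2000 ≈ 0.890500
step 5 [2.5y] swap r/2=376/15333: DF=(1 − 376/15333·(0.972900+0.947900+0.901400+0.890500))/(1+376/15333) = 1109/1250 ≈ 0.887200
step 6 [3y] swap r/2=1472/54527: DF=(1 − 1472/54527·(0.972900+0.947900+0.901400+0.890500+0.887200))/(1+1472/54527) = 533/625 ≈ 0.852800
step 7 [3.5y] zero: DF = P = 1683/2000 ≈ 0.841500
step 8 [4y] zero: DF = P = 8347/10000 ≈ 0.834700

1 1/2 9729/10000
2 1 9479/10000
3 3/2 4507/5000
4 2 1781/2000
5 5/2 1109/1250
6 3 533/625
7 7/2 1683/2000
8 4 8347/10000
s(2.5y) = (1/(1109/1250) − 1)/(5/2) = 282/5545 ≈ 5.0857%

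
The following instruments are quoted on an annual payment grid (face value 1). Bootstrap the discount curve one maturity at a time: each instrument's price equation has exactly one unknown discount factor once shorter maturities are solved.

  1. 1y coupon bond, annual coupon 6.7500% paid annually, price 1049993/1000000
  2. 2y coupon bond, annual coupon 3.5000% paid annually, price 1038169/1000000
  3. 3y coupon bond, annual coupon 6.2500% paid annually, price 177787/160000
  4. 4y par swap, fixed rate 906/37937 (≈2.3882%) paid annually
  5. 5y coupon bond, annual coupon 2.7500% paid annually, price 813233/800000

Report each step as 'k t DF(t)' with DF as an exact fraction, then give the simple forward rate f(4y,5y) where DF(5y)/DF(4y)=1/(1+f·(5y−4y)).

1 1 2459/2500
2 2 4849/5000
3 3 9309/10000
4 4 4547/5000
5 5 4439/5000
f(4y,5y) = ((4547/5000)/(4439/5000) − 1)/(1) = 108/4439 ≈ 2.4330%

step 1 [1y] bond c/1=27/400: DF=(1049993/1000000 − 27/400·(0))/(1+27/400) = 2459/2500 ≈ 0.983600
step 2 [2y] bond c/1=7/200: DF=(1038169/1000000 − 7/200·(0.983600))/(1+7/200) = 4849/5000 ≈ 0.969800
step 3 [3y] bond c/1=1/16: DF=(177787/160000 − 1/16·(0.983600+0.969800))/(1+1/16) = 9309/10000 ≈ 0.930900
step 4 [4y] swap r/1=906/37937: DF=(1 − 906/37937·(0.983600+0.969800+0.930900))/(1+906/37937) = 4547/5000 ≈ 0.909400
step 5 [5y] bond c/1=11/400: DF=(813233/800000 − 11/400·(0.983600+0.969800+0.930900+0.909400))/(1+11/400) = 4439/5000 ≈ 0.887800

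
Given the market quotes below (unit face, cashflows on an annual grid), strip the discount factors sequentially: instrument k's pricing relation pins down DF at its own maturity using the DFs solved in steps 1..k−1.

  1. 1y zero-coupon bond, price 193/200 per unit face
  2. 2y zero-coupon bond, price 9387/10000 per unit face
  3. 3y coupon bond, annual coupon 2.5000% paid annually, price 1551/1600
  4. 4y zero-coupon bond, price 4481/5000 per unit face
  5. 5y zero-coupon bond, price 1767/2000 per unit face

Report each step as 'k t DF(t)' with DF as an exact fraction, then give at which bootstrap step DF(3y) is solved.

step 1 [1y] zero: DF = P = 193/200 ≈ 0.965000
step 2 [2y] zero: DF = P = 9387/10000 ≈ 0.938700
step 3 [3y] bond c/1=1/40: DF=(1551/1600 − 1/40·(0.965000+0.938700))/(1+1/40) = 8993/10000 ≈ 0.899300
step 4 [4y] zero: DF = P = 4481/5000 ≈ 0.896200
step 5 [5y] zero: DF = P = 1767/2000 ≈ 0.883500

1 1 193/200
2 2 9387/10000
3 3 8993/10000
4 4 4481/5000
5 5 1767/2000
DF(3y) is solved at step 3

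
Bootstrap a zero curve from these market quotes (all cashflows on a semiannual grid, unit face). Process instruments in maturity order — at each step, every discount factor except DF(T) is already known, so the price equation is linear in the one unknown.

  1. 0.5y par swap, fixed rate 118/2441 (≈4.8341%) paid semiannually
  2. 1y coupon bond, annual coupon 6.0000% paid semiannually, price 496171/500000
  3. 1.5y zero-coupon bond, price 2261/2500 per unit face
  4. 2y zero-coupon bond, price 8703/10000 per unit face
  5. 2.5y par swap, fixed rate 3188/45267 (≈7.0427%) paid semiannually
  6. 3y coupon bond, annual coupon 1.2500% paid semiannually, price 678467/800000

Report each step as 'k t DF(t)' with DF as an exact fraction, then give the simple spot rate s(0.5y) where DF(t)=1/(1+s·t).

1 1/2 2441/2500
2 1 187/200
3 3/2 2261/2500
4 2 8703/10000
5 5/2 4203/5000
6 3 8147/10000
s(0.5y) = (1/(2441/2500) − 1)/(1/2) = 118/2441 ≈ 4.8341%

step 1 [0.5y] swap r/2=59/2441: DF=(1 − 59/2441·(0))/(1+59/2441) = 2441/2500 ≈ 0.976400
step 2 [1y] bond c/2=3/100: DF=(496171/500000 − 3/100·(0.976400))/(1+3/100) = 187/200 ≈ 0.935000
step 3 [1.5y] zero: DF = P = 2261/2500 ≈ 0.904400
step 4 [2y] zero: DF = P = 8703/10000 ≈ 0.870300
step 5 [2.5y] swap r/2=1594/45267: DF=(1 − 1594/45267·(0.976400+0.935000+0.904400+0.870300))/(1+1594/45267) = 4203/5000 ≈ 0.840600
step 6 [3y] bond c/2=1/160: DF=(678467/800000 − 1/160·(0.976400+0.935000+0.904400+0.870300+0.840600))/(1+1/160) = 8147/10000 ≈ 0.814700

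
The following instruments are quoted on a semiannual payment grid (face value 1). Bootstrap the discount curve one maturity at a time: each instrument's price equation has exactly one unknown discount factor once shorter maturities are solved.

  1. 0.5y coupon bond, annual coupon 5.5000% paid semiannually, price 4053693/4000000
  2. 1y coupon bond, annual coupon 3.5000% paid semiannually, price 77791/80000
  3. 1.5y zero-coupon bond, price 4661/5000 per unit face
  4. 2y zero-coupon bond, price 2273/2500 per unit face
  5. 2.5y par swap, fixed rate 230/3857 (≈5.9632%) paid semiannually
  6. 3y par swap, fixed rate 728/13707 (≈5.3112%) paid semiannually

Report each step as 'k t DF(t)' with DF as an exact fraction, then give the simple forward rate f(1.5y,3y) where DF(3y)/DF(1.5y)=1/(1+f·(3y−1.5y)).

step 1 [0.5y] bond c/2=11/400: DF=(4053693/4000000 − 11/400·(0))/(1+11/400) = 9863/10000 ≈ 0.986300
step 2 [1y] bond c/2=7/400: DF=(77791/80000 − 7/400·(0.986300))/(1+7/400) = 9387/10000 ≈ 0.938700
step 3 [1.5y] zero: DF = P = 4661/5000 ≈ 0.932200
step 4 [2y] zero: DF = P = 2273/2500 ≈ 0.909200
step 5 [2.5y] swap r/2=115/3857: DF=(1 − 115/3857·(0.986300+0.938700+0.932200+0.909200))/(1+115/3857) = 431/500 ≈ 0.862000
step 6 [3y] swap r/2=364/13707: DF=(1 − 364/13707·(0.986300+0.938700+0.932200+0.909200+0.862000))/(1+364/13707) = 534/625 ≈ 0.854400

1 1/2 9863/10000
2 1 9387/10000
3 3/2 4661/5000
4 2 2273/2500
5 5/2 431/500
6 3 534/625
f(1.5y,3y) = ((4661/5000)/(534/625) − 1)/(3/2) = 389/6408 ≈ 6.0705%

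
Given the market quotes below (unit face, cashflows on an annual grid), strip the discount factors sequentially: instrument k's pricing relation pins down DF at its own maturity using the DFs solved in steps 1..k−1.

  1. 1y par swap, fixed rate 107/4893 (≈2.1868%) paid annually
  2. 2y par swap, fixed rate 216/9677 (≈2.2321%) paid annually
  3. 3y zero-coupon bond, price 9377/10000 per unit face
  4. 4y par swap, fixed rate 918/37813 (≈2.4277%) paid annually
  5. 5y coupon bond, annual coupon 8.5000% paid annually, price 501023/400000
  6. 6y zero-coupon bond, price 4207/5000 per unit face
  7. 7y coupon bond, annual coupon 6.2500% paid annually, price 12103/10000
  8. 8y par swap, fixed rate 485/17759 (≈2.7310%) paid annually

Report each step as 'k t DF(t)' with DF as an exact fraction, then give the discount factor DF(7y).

step 1 [1y] swap r/1=107/4893: DF=(1 − 107/4893·(0))/(1+107/4893) = 4893/5000 ≈ 0.978600
step 2 [2y] swap r/1=216/9677: DF=(1 − 216/9677·(0.978600))/(1+216/9677) = 598/625 ≈ 0.956800
step 3 [3y] zero: DF = P = 9377/10000 ≈ 0.937700
step 4 [4y] swap r/1=918/37813: DF=(1 − 918/37813·(0.978600+0.956800+0.937700))/(1+918/37813) = 4541/5000 ≈ 0.908200
step 5 [5y] bond c/1=17/200: DF=(501023/400000 − 17/200·(0.978600+0.956800+0.937700+0.908200))/(1+17/200) = 4291/5000 ≈ 0.858200
step 6 [6y] zero: DF = P = 4207/5000 ≈ 0.841400
step 7 [7y] bond c/1=1/16: DF=(12103/10000 − 1/16·(0.978600+0.956800+0.937700+0.908200+0.858200+0.841400))/(1+1/16) = 8167/10000 ≈ 0.816700
step 8 [8y] swap r/1=485/17759: DF=(1 − 485/17759·(0.978600+0.956800+0.937700+0.908200+0.858200+0.841400+0.816700))/(1+485/17759) = 403/500 ≈ 0.806000

1 1 4893/5000
2 2 598/625
3 3 9377/10000
4 4 4541/5000
5 5 4291/5000
6 6 4207/5000
7 7 8167/10000
8 8 403/500
DF(7y) = 8167/10000 ≈ 0.816700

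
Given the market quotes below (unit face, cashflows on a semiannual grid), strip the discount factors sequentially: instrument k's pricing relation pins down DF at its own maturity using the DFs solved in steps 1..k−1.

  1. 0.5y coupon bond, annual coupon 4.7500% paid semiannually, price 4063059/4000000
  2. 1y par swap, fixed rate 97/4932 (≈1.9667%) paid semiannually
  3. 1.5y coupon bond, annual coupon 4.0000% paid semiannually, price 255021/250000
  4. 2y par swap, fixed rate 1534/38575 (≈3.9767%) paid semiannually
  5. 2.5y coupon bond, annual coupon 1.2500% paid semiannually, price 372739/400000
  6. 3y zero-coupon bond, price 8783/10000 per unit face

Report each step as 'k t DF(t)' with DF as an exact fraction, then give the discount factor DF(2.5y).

step 1 [0.5y] bond c/2=19/800: DF=(4063059/4000000 − 19/800·(0))/(1+19/800) = 4961/5000 ≈ 0.992200
step 2 [1y] swap r/2=97/9864: DF=(1 − 97/9864·(0.992200))/(1+97/9864) = 4903/5000 ≈ 0.980600
step 3 [1.5y] bond c/2=1/50: DF=(255021/250000 − 1/50·(0.992200+0.980600))/(1+1/50) = 4807/5000 ≈ 0.961400
step 4 [2y] swap r/2=767/38575: DF=(1 − 767/38575·(0.992200+0.980600+0.961400))/(1+767/38575) = 9233/10000 ≈ 0.923300
step 5 [2.5y] bond c/2=1/160: DF=(372739/400000 − 1/160·(0.992200+0.980600+0.961400+0.923300))/(1+1/160) = 9021/10000 ≈ 0.902100
step 6 [3y] zero: DF = P = 8783/10000 ≈ 0.878300

1 1/2 4961/5000
2 1 4903/5000
3 3/2 4807/5000
4 2 9233/10000
5 5/2 9021/10000
6 3 8783/10000
DF(2.5y) = 9021/10000 ≈ 0.902100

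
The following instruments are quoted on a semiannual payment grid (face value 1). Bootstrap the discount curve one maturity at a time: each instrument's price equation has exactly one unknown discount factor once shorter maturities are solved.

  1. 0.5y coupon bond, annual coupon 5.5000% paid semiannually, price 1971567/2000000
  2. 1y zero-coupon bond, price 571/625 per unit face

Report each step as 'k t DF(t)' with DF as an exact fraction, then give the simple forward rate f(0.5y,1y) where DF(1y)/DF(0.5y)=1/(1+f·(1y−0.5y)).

step 1 [0.5y] bond c/2=11/400: DF=(1971567/2000000 − 11/400·(0))/(1+11/400) = 4797/5000 ≈ 0.959400
step 2 [1y] zero: DF = P = 571/625 ≈ 0.913600

1 1/2 4797/5000
2 1 571/625
f(0.5y,1y) = ((4797/5000)/(571/625) − 1)/(1/2) = 229/2284 ≈ 10.0263%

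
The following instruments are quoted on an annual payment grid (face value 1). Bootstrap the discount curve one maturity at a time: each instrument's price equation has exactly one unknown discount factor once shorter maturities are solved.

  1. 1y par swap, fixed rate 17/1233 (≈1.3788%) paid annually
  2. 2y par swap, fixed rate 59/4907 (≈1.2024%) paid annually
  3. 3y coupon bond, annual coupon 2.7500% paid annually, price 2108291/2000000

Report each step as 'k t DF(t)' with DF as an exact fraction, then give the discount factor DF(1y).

step 1 [1y] swap r/1=17/1233: DF=(1 − 17/1233·(0))/(1+17/1233) = 1233/1250 ≈ 0.986400
step 2 [2y] swap r/1=59/4907: DF=(1 − 59/4907·(0.986400))/(1+59/4907) = 2441/2500 ≈ 0.976400
step 3 [3y] bond c/1=11/400: DF=(2108291/2000000 − 11/400·(0.986400+0.976400))/(1+11/400) = 4867/5000 ≈ 0.973400

1 1 1233/1250
2 2 2441/2500
3 3 4867/5000
DF(1y) = 1233/1250 ≈ 0.986400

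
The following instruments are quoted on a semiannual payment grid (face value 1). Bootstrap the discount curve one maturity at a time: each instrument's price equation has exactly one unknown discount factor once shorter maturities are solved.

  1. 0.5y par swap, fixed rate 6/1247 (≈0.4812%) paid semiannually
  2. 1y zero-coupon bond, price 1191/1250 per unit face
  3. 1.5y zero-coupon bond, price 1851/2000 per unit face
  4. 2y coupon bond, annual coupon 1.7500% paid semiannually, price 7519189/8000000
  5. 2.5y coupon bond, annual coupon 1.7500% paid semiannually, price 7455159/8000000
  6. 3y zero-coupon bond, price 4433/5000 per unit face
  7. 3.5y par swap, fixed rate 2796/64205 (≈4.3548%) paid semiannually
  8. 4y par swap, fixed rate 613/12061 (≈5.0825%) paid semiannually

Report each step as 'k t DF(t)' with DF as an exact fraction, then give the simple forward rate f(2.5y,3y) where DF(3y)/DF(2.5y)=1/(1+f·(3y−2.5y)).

step 1 [0.5y] swap r/2=3/1247: DF=(1 − 3/1247·(0))/(1+3/1247) = 1247/1250 ≈ 0.997600
step 2 [1y] zero: DF = P = 1191/1250 ≈ 0.952800
step 3 [1.5y] zero: DF = P = 1851/2000 ≈ 0.925500
step 4 [2y] bond c/2=7/800: DF=(7519189/8000000 − 7/800·(0.997600+0.952800+0.925500))/(1+7/800) = 2267/2500 ≈ 0.906800
step 5 [2.5y] bond c/2=7/800: DF=(7455159/8000000 − 7/800·(0.997600+0.952800+0.925500+0.906800))/(1+7/800) = 891/1000 ≈ 0.891000
step 6 [3y] zero: DF = P = 4433/5000 ≈ 0.886600
step 7 [3.5y] swap r/2=1398/64205: DF=(1 − 1398/64205·(0.997600+0.952800+0.925500+0.906800+0.891000+0.886600))/(1+1398/64205) = 4301/5000 ≈ 0.860200
step 8 [4y] swap r/2=613/24122: DF=(1 − 613/24122·(0.997600+0.952800+0.925500+0.906800+0.891000+0.886600+0.860200))/(1+613/24122) = 8161/10000 ≈ 0.816100

1 1/2 1247/1250
2 1 1191/1250
3 3/2 1851/2000
4 2 2267/2500
5 5/2 891/1000
6 3 4433/5000
7 7/2 4301/5000
8 4 8161/10000
f(2.5y,3y) = ((891/1000)/(4433/5000) − 1)/(1/2) = 4/403 ≈ 0.9926%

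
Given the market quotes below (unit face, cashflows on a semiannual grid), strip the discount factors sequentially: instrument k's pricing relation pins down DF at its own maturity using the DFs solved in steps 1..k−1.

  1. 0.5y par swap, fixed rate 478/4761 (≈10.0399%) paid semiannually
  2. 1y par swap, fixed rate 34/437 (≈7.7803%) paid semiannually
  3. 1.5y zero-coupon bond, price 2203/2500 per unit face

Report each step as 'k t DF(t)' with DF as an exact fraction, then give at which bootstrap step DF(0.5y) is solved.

step 1 [0.5y] swap r/2=239/4761: DF=(1 − 239/4761·(0))/(1+239/4761) = 4761/5000 ≈ 0.952200
step 2 [1y] swap r/2=17/437: DF=(1 − 17/437·(0.952200))/(1+17/437) = 9269/10000 ≈ 0.926900
step 3 [1.5y] zero: DF = P = 2203/2500 ≈ 0.881200

1 1/2 4761/5000
2 1 9269/10000
3 3/2 2203/2500
DF(0.5y) is solved at step 1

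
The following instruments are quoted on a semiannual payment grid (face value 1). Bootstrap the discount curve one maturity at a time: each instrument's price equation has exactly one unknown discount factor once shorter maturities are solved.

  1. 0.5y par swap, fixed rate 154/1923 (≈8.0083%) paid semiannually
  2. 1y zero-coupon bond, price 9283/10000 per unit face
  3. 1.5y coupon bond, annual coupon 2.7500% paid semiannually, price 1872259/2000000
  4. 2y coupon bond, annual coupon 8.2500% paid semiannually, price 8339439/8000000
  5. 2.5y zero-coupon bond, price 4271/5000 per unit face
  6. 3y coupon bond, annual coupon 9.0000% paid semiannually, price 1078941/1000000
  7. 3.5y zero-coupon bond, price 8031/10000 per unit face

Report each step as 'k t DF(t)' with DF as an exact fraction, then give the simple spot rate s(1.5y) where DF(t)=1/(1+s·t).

step 1 [0.5y] swap r/2=77/1923: DF=(1 − 77/1923·(0))/(1+77/1923) = 1923/2000 ≈ 0.961500
step 2 [1y] zero: DF = P = 9283/10000 ≈ 0.928300
step 3 [1.5y] bond c/2=11/800: DF=(1872259/2000000 − 11/800·(0.961500+0.928300))/(1+11/800) = 4489/5000 ≈ 0.897800
step 4 [2y] bond c/2=33/800: DF=(8339439/8000000 − 33/800·(0.961500+0.928300+0.897800))/(1+33/800) = 8907/10000 ≈ 0.890700
step 5 [2.5y] zero: DF = P = 4271/5000 ≈ 0.854200
step 6 [3y] bond c/2=9/200: DF=(1078941/1000000 − 9/200·(0.961500+0.928300+0.897800+0.890700+0.854200))/(1+9/200) = 8373/10000 ≈ 0.837300
step 7 [3.5y] zero: DF = P = 8031/10000 ≈ 0.803100

1 1/2 1923/2000
2 1 9283/10000
3 3/2 4489/5000
4 2 8907/10000
5 5/2 4271/5000
6 3 8373/10000
7 7/2 8031/10000
s(1.5y) = (1/(4489/5000) − 1)/(3/2) = 1022/13467 ≈ 7.5889%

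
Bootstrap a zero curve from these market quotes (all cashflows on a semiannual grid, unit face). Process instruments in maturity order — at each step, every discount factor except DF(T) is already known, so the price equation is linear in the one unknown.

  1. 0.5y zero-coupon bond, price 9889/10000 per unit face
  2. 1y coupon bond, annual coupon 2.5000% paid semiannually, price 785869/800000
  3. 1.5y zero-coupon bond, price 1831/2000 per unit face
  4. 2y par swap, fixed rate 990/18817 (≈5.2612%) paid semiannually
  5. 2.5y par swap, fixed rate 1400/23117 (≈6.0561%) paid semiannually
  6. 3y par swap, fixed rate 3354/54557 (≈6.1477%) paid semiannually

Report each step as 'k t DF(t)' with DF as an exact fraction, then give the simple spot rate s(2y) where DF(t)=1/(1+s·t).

step 1 [0.5y] zero: DF = P = 9889/10000 ≈ 0.988900
step 2 [1y] bond c/2=1/80: DF=(785869/800000 − 1/80·(0.988900))/(1+1/80) = 479/500 ≈ 0.958000
step 3 [1.5y] zero: DF = P = 1831/2000 ≈ 0.915500
step 4 [2y] swap r/2=495/18817: DF=(1 − 495/18817·(0.988900+0.958000+0.915500))/(1+495/18817) = 901/1000 ≈ 0.901000
step 5 [2.5y] swap r/2=700/23117: DF=(1 − 700/23117·(0.988900+0.958000+0.915500+0.901000))/(1+700/23117) = 43/50 ≈ 0.860000
step 6 [3y] swap r/2=1677/54557: DF=(1 − 1677/54557·(0.988900+0.958000+0.915500+0.901000+0.860000))/(1+1677/54557) = 8323/10000 ≈ 0.832300

1 1/2 9889/10000
2 1 479/500
3 3/2 1831/2000
4 2 901/1000
5 5/2 43/50
6 3 8323/10000
s(2y) = (1/(901/1000) − 1)/(2) = 99/1802 ≈ 5.4939%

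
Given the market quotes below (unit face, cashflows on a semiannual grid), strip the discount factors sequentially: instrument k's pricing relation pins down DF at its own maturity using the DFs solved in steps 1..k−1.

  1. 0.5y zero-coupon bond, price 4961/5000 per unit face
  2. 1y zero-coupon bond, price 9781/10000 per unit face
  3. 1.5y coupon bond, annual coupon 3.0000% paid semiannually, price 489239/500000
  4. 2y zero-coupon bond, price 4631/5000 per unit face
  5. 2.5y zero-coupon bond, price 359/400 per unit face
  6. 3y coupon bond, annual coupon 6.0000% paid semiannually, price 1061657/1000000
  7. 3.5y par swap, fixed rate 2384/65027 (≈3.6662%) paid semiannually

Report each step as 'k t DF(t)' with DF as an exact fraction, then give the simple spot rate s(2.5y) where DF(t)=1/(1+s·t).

1 1/2 4961/5000
2 1 9781/10000
3 3/2 9349/10000
4 2 4631/5000
5 5/2 359/400
6 3 893/1000
7 7/2 1101/1250
s(2.5y) = (1/(359/400) − 1)/(5/2) = 82/1795 ≈ 4.5682%

step 1 [0.5y] zero: DF = P = 4961/5000 ≈ 0.992200
step 2 [1y] zero: DF = P = 9781/10000 ≈ 0.978100
step 3 [1.5y] bond c/2=3/200: DF=(489239/500000 − 3/200·(0.992200+0.978100))/(1+3/200) = 9349/10000 ≈ 0.934900
step 4 [2y] zero: DF = P = 4631/5000 ≈ 0.926200
step 5 [2.5y] zero: DF = P = 359/400 ≈ 0.897500
step 6 [3y] bond c/2=3/100: DF=(1061657/1000000 − 3/100·(0.992200+0.978100+0.934900+0.926200+0.897500))/(1+3/100) = 893/1000 ≈ 0.893000
step 7 [3.5y] swap r/2=1192/65027: DF=(1 − 1192/65027·(0.992200+0.978100+0.934900+0.926200+0.897500+0.893000))/(1+1192/65027) = 1101/1250 ≈ 0.880800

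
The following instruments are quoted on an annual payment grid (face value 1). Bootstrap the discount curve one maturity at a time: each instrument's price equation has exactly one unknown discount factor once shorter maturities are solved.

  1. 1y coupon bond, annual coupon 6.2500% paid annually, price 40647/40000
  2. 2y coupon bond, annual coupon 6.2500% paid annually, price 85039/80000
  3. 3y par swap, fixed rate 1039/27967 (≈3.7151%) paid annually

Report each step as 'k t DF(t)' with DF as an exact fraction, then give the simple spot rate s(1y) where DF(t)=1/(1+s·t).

step 1 [1y] bond c/1=1/16: DF=(40647/40000 − 1/16·(0))/(1+1/16) = 2391/2500 ≈ 0.956400
step 2 [2y] bond c/1=1/16: DF=(85039/80000 − 1/16·(0.956400))/(1+1/16) = 4721/5000 ≈ 0.944200
step 3 [3y] swap r/1=1039/27967: DF=(1 − 1039/27967·(0.956400+0.944200))/(1+1039/27967) = 8961/10000 ≈ 0.896100

1 1 2391/2500
2 2 4721/5000
3 3 8961/10000
s(1y) = (1/(2391/2500) − 1)/(1) = 109/2391 ≈ 4.5588%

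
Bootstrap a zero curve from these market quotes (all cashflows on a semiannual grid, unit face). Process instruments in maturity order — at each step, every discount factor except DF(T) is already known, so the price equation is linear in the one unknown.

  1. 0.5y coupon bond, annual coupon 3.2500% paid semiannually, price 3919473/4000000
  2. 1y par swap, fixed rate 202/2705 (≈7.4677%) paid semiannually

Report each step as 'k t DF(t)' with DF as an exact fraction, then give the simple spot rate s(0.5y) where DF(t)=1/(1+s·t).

step 1 [0.5y] bond c/2=13/800: DF=(3919473/4000000 − 13/800·(0))/(1+13/800) = 4821/5000 ≈ 0.964200
step 2 [1y] swap r/2=101/2705: DF=(1 − 101/2705·(0.964200))/(1+101/2705) = 9293/10000 ≈ 0.929300

1 1/2 4821/5000
2 1 9293/10000
s(0.5y) = (1/(4821/5000) − 1)/(1/2) = 358/4821 ≈ 7.4258%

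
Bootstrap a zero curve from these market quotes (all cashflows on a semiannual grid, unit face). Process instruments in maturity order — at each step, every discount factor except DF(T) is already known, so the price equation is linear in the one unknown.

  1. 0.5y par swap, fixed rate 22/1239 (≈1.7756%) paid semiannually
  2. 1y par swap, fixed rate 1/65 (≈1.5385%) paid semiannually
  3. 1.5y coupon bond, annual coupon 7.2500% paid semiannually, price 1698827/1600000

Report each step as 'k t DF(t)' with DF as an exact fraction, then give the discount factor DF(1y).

step 1 [0.5y] swap r/2=11/1239: DF=(1 − 11/1239·(0))/(1+11/1239) = 1239/1250 ≈ 0.991200
step 2 [1y] swap r/2=1/130: DF=(1 − 1/130·(0.991200))/(1+1/130) = 1231/1250 ≈ 0.984800
step 3 [1.5y] bond c/2=29/800: DF=(1698827/1600000 − 29/800·(0.991200+0.984800))/(1+29/800) = 1911/2000 ≈ 0.955500

1 1/2 1239/1250
2 1 1231/1250
3 3/2 1911/2000
DF(1y) = 1231/1250 ≈ 0.984800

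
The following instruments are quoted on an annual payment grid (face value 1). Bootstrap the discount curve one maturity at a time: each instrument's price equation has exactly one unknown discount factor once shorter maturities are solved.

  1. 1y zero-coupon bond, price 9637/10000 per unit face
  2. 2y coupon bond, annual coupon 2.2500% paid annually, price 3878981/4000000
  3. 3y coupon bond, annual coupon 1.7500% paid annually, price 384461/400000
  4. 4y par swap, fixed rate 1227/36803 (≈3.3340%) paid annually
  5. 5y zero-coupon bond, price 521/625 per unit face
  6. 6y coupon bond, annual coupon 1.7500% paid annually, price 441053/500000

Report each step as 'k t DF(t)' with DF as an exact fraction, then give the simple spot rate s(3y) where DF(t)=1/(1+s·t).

step 1 [1y] zero: DF = P = 9637/10000 ≈ 0.963700
step 2 [2y] bond c/1=9/400: DF=(3878981/4000000 − 9/400·(0.963700))/(1+9/400) = 1159/1250 ≈ 0.927200
step 3 [3y] bond c/1=7/400: DF=(384461/400000 − 7/400·(0.963700+0.927200))/(1+7/400) = 9121/10000 ≈ 0.912100
step 4 [4y] swap r/1=1227/36803: DF=(1 − 1227/36803·(0.963700+0.927200+0.912100))/(1+1227/36803) = 8773/10000 ≈ 0.877300
step 5 [5y] zero: DF = P = 521/625 ≈ 0.833600
step 6 [6y] bond c/1=7/400: DF=(441053/500000 − 7/400·(0.963700+0.927200+0.912100+0.877300+0.833600))/(1+7/400) = 7893/10000 ≈ 0.789300

1 1 9637/10000
2 2 1159/1250
3 3 9121/10000
4 4 8773/10000
5 5 521/625
6 6 7893/10000
s(3y) = (1/(9121/10000) − 1)/(3) = 293/9121 ≈ 3.2124%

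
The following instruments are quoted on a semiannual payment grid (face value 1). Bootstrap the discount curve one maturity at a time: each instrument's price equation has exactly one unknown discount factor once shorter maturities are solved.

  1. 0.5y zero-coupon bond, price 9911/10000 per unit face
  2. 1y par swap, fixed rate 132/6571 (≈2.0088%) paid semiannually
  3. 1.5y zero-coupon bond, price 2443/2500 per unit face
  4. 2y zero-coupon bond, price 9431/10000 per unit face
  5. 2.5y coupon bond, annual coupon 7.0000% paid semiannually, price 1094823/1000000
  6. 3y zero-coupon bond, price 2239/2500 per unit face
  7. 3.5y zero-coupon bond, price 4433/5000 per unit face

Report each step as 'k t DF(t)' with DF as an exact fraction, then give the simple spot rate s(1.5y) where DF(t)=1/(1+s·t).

step 1 [0.5y] zero: DF = P = 9911/10000 ≈ 0.991100
step 2 [1y] swap r/2=66/6571: DF=(1 − 66/6571·(0.991100))/(1+66/6571) = 4901/5000 ≈ 0.980200
step 3 [1.5y] zero: DF = P = 2443/2500 ≈ 0.977200
step 4 [2y] zero: DF = P = 9431/10000 ≈ 0.943100
step 5 [2.5y] bond c/2=7/200: DF=(1094823/1000000 − 7/200·(0.991100+0.980200+0.977200+0.943100))/(1+7/200) = 4631/5000 ≈ 0.926200
step 6 [3y] zero: DF = P = 2239/2500 ≈ 0.895600
step 7 [3.5y] zero: DF = P = 4433/5000 ≈ 0.886600

1 1/2 9911/10000
2 1 4901/5000
3 3/2 2443/2500
4 2 9431/10000
5 5/2 4631/5000
6 3 2239/2500
7 7/2 4433/5000
s(1.5y) = (1/(2443/2500) − 1)/(3/2) = 38/2443 ≈ 1.5555%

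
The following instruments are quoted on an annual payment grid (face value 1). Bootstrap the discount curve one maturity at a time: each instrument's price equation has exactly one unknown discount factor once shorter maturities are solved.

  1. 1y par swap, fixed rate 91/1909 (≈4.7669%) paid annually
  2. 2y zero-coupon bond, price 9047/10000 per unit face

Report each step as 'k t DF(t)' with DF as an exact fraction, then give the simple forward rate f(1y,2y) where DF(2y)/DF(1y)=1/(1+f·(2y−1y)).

step 1 [1y] swap r/1=91/1909: DF=(1 − 91/1909·(0))/(1+91/1909) = 1909/2000 ≈ 0.954500
step 2 [2y] zero: DF = P = 9047/10000 ≈ 0.904700

1 1 1909/2000
2 2 9047/10000
f(1y,2y) = ((1909/2000)/(9047/10000) − 1)/(1) = 6/109 ≈ 5.5046%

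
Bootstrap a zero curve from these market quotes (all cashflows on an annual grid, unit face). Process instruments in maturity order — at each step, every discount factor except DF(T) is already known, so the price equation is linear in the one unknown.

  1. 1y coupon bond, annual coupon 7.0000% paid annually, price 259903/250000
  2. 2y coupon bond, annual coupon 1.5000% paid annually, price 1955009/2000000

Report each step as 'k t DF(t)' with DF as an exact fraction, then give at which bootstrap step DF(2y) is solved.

step 1 [1y] bond c/1=7/100: DF=(259903/250000 − 7/100·(0))/(1+7/100) = 2429/2500 ≈ 0.971600
step 2 [2y] bond c/1=3/200: DF=(1955009/2000000 − 3/200·(0.971600))/(1+3/200) = 9487/10000 ≈ 0.948700

1 1 2429/2500
2 2 9487/10000
DF(2y) is solved at step 2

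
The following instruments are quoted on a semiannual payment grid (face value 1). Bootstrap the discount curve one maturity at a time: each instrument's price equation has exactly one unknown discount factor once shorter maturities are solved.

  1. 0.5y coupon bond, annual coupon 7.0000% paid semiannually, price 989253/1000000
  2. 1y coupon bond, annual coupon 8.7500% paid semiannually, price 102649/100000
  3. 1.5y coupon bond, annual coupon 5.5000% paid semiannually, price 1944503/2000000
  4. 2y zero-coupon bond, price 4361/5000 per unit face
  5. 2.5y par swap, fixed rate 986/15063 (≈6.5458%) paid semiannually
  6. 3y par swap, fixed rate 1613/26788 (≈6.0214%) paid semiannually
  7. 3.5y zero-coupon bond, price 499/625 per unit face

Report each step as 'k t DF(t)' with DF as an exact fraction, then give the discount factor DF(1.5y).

step 1 [0.5y] bond c/2=7/200: DF=(989253/1000000 − 7/200·(0))/(1+7/200) = 4779/5000 ≈ 0.955800
step 2 [1y] bond c/2=7/160: DF=(102649/100000 − 7/160·(0.955800))/(1+7/160) = 4717/5000 ≈ 0.943400
step 3 [1.5y] bond c/2=11/400: DF=(1944503/2000000 − 11/400·(0.955800+0.943400))/(1+11/400) = 4477/5000 ≈ 0.895400
step 4 [2y] zero: DF = P = 4361/5000 ≈ 0.872200
step 5 [2.5y] swap r/2=493/15063: DF=(1 − 493/15063·(0.955800+0.943400+0.895400+0.872200))/(1+493/15063) = 8521/10000 ≈ 0.852100
step 6 [3y] swap r/2=1613/53576: DF=(1 − 1613/53576·(0.955800+0.943400+0.895400+0.872200+0.852100))/(1+1613/53576) = 8387/10000 ≈ 0.838700
step 7 [3.5y] zero: DF = P = 499/625 ≈ 0.798400

1 1/2 4779/5000
2 1 4717/5000
3 3/2 4477/5000
4 2 4361/5000
5 5/2 8521/10000
6 3 8387/10000
7 7/2 499/625
DF(1.5y) = 4477/5000 ≈ 0.895400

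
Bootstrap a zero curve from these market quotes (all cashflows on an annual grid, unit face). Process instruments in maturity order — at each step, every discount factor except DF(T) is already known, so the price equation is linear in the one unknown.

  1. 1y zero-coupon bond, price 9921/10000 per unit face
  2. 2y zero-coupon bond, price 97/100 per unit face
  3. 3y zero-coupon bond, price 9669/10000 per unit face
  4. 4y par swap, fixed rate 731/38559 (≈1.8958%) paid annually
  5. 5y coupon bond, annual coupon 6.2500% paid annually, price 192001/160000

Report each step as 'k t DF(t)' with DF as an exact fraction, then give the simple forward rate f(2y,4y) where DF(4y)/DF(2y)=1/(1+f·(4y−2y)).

step 1 [1y] zero: DF = P = 9921/10000 ≈ 0.992100
step 2 [2y] zero: DF = P = 97/100 ≈ 0.970000
step 3 [3y] zero: DF = P = 9669/10000 ≈ 0.966900
step 4 [4y] swap r/1=731/38559: DF=(1 − 731/38559·(0.992100+0.970000+0.966900))/(1+731/38559) = 9269/10000 ≈ 0.926900
step 5 [5y] bond c/1=1/16: DF=(192001/160000 − 1/16·(0.992100+0.970000+0.966900+0.926900))/(1+1/16) = 4513/5000 ≈ 0.902600

1 1 9921/10000
2 2 97/100
3 3 9669/10000
4 4 9269/10000
5 5 4513/5000
f(2y,4y) = ((97/100)/(9269/10000) − 1)/(2) = 431/18538 ≈ 2.3250%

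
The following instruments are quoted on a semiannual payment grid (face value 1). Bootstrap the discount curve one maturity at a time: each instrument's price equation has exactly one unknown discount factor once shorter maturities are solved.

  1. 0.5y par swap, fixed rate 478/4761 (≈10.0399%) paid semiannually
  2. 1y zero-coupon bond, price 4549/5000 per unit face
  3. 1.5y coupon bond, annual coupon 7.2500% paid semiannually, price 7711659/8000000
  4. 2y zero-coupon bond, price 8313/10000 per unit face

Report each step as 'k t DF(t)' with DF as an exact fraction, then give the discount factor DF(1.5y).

step 1 [0.5y] swap r/2=239/4761: DF=(1 − 239/4761·(0))/(1+239/4761) = 4761/5000 ≈ 0.952200
step 2 [1y] zero: DF = P = 4549/5000 ≈ 0.909800
step 3 [1.5y] bond c/2=29/800: DF=(7711659/8000000 − 29/800·(0.952200+0.909800))/(1+29/800) = 8651/10000 ≈ 0.865100
step 4 [2y] zero: DF = P = 8313/10000 ≈ 0.831300

1 1/2 4761/5000
2 1 4549/5000
3 3/2 8651/10000
4 2 8313/10000
DF(1.5y) = 8651/10000 ≈ 0.865100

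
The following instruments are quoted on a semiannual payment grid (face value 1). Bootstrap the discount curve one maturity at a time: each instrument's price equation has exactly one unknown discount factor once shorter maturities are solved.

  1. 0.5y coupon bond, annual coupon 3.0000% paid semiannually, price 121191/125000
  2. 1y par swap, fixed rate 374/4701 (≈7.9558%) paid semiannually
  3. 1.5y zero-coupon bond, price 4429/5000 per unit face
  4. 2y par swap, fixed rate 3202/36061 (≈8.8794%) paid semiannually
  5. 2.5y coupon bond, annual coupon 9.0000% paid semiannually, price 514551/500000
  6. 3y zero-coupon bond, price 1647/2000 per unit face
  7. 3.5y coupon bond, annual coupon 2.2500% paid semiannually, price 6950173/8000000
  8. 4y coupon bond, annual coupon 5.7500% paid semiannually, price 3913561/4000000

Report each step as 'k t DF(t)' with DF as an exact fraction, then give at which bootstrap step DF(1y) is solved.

1 1/2 597/625
2 1 2313/2500
3 3/2 4429/5000
4 2 8399/10000
5 5/2 1659/2000
6 3 1647/2000
7 7/2 4003/5000
8 4 7817/10000
DF(1y) is solved at step 2

step 1 [0.5y] bond c/2=3/200: DF=(121191/125000 − 3/200·(0))/(1+3/200) = 597/625 ≈ 0.955200
step 2 [1y] swap r/2=187/4701: DF=(1 − 187/4701·(0.955200))/(1+187/4701) = 2313/2500 ≈ 0.925200
step 3 [1.5y] zero: DF = P = 4429/5000 ≈ 0.885800
step 4 [2y] swap r/2=1601/36061: DF=(1 − 1601/36061·(0.955200+0.925200+0.885800))/(1+1601/36061) = 8399/10000 ≈ 0.839900
step 5 [2.5y] bond c/2=9/200: DF=(514551/500000 − 9/200·(0.955200+0.925200+0.885800+0.839900))/(1+9/200) = 1659/2000 ≈ 0.829500
step 6 [3y] zero: DF = P = 1647/2000 ≈ 0.823500
step 7 [3.5y] bond c/2=9/800: DF=(6950173/8000000 − 9/800·(0.955200+0.925200+0.885800+0.839900+0.829500+0.823500))/(1+9/800) = 4003/5000 ≈ 0.800600
step 8 [4y] bond c/2=23/800: DF=(3913561/4000000 − 23/800·(0.955200+0.925200+0.885800+0.839900+0.829500+0.823500+0.800600))/(1+23/800) = 7817/10000 ≈ 0.781700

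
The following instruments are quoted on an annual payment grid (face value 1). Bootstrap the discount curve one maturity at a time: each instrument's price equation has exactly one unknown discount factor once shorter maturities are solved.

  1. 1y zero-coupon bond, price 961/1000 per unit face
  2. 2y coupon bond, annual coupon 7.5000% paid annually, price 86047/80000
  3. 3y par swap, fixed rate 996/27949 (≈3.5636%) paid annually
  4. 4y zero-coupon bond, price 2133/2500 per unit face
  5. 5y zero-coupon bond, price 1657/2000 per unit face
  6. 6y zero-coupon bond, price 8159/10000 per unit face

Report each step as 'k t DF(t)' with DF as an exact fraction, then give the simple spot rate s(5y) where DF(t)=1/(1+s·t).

step 1 [1y] zero: DF = P = 961/1000 ≈ 0.961000
step 2 [2y] bond c/1=3/40: DF=(86047/80000 − 3/40·(0.961000))/(1+3/40) = 1867/2000 ≈ 0.933500
step 3 [3y] swap r/1=996/27949: DF=(1 − 996/27949·(0.961000+0.933500))/(1+996/27949) = 2251/2500 ≈ 0.900400
step 4 [4y] zero: DF = P = 2133/2500 ≈ 0.853200
step 5 [5y] zero: DF = P = 1657/2000 ≈ 0.828500
step 6 [6y] zero: DF = P = 8159/10000 ≈ 0.815900

1 1 961/1000
2 2 1867/2000
3 3 2251/2500
4 4 2133/2500
5 5 1657/2000
6 6 8159/10000
s(5y) = (1/(1657/2000) − 1)/(5) = 343/8285 ≈ 4.1400%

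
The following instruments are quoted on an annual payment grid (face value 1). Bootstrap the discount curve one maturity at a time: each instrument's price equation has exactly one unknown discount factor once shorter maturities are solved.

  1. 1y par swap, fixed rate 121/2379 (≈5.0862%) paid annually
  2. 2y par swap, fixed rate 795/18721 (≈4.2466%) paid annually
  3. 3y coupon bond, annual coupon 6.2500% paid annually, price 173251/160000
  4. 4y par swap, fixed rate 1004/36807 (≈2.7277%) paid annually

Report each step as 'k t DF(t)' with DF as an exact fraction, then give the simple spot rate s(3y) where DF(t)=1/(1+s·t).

step 1 [1y] swap r/1=121/2379: DF=(1 − 121/2379·(0))/(1+121/2379) = 2379/2500 ≈ 0.951600
step 2 [2y] swap r/1=795/18721: DF=(1 − 795/18721·(0.951600))/(1+795/18721) = 1841/2000 ≈ 0.920500
step 3 [3y] bond c/1=1/16: DF=(173251/160000 − 1/16·(0.951600+0.920500))/(1+1/16) = 909/1000 ≈ 0.909000
step 4 [4y] swap r/1=1004/36807: DF=(1 − 1004/36807·(0.951600+0.920500+0.909000))/(1+1004/36807) = 2249/2500 ≈ 0.899600

1 1 2379/2500
2 2 1841/2000
3 3 909/1000
4 4 2249/2500
s(3y) = (1/(909/1000) − 1)/(3) = 91/2727 ≈ 3.3370%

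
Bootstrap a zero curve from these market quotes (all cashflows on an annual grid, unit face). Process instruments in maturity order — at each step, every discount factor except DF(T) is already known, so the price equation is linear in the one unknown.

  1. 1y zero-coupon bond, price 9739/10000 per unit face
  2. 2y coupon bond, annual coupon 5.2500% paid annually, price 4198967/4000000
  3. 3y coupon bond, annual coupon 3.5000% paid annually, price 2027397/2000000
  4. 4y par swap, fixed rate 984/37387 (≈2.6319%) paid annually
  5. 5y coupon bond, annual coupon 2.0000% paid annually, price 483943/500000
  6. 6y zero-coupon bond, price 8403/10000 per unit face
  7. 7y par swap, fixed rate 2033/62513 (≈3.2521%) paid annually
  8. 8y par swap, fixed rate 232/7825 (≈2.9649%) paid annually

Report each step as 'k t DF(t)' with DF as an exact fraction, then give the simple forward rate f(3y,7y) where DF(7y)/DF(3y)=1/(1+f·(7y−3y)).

1 1 9739/10000
2 2 593/625
3 3 1143/1250
4 4 1127/1250
5 5 2189/2500
6 6 8403/10000
7 7 7967/10000
8 8 989/1250
f(3y,7y) = ((1143/1250)/(7967/10000) − 1)/(4) = 1177/31868 ≈ 3.6934%

step 1 [1y] zero: DF = P = 9739/10000 ≈ 0.973900
step 2 [2y] bond c/1=21/400: DF=(4198967/4000000 − 21/400·(0.973900))/(1+21/400) = 593/625 ≈ 0.948800
step 3 [3y] bond c/1=7/200: DF=(2027397/2000000 − 7/200·(0.973900+0.948800))/(1+7/200) = 1143/1250 ≈ 0.914400
step 4 [4y] swap r/1=984/37387: DF=(1 − 984/37387·(0.973900+0.948800+0.914400))/(1+984/37387) = 1127/1250 ≈ 0.901600
step 5 [5y] bond c/1=1/50: DF=(483943/500000 − 1/50·(0.973900+0.948800+0.914400+0.901600))/(1+1/50) = 2189/2500 ≈ 0.875600
step 6 [6y] zero: DF = P = 8403/10000 ≈ 0.840300
step 7 [7y] swap r/1=2033/62513: DF=(1 − 2033/62513·(0.973900+0.948800+0.914400+0.901600+0.875600+0.840300))/(1+2033/62513) = 7967/10000 ≈ 0.796700
step 8 [8y] swap r/1=232/7825: DF=(1 − 232/7825·(0.973900+0.948800+0.914400+0.901600+0.875600+0.840300+0.796700))/(1+232/7825) = 989/1250 ≈ 0.791200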